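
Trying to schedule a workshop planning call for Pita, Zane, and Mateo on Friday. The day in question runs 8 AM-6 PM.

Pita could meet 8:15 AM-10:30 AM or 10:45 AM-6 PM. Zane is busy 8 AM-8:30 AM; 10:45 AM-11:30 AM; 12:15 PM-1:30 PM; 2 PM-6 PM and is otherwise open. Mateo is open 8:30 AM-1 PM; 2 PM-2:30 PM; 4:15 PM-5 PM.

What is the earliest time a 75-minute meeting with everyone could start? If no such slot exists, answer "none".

08:30

Pita free: 08:15-10:30, 10:45-18:00.
Zane free: 08:30-10:45, 11:30-12:15, 13:30-14:00 (invert busy blocks within the working day).
Mateo free: 08:30-13:00, 14:00-14:30, 16:15-17:00.
Pita ∩ Zane: 08:30-10:30, 11:30-12:15, 13:30-14:00.
Pita ∩ Zane ∩ Mateo: 08:30-10:30, 11:30-12:15.
The first common window of at least 75 minutes is 08:30-10:30, so the earliest start is 08:30.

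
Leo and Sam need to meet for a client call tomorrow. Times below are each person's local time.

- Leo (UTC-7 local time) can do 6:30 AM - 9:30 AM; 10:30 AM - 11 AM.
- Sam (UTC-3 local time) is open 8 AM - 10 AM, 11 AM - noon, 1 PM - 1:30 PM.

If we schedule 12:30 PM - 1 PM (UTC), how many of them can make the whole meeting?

Leo in UTC: 13:30-16:30, 17:30-18:00 (add 7h to convert from UTC-7).
Sam in UTC: 11:00-13:00, 14:00-15:00, 16:00-16:30 (add 3h to convert from UTC-3).
Sam can make the full 12:30-13:00 slot — that's 1.

1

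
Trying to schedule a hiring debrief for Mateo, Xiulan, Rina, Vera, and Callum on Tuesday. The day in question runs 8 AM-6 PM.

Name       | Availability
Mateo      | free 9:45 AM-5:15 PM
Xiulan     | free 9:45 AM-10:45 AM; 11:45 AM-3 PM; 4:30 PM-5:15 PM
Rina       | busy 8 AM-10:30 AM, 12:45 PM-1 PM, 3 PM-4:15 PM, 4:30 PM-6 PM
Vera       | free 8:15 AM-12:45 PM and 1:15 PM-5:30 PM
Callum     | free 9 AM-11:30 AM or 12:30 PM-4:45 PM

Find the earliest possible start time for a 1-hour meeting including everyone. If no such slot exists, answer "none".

Mateo free: 09:45-17:15.
Xiulan free: 09:45-10:45, 11:45-15:00, 16:30-17:15.
Rina free: 10:30-12:45, 13:00-15:00, 16:15-16:30 (invert busy blocks within the working day).
Vera free: 08:15-12:45, 13:15-17:30.
Callum free: 09:00-11:30, 12:30-16:45.
Mateo ∩ Xiulan: 09:45-10:45, 11:45-15:00, 16:30-17:15.
Mateo ∩ Xiulan ∩ Rina: 10:30-10:45, 11:45-12:45, 13:00-15:00.
Mateo ∩ Xiulan ∩ Rina ∩ Vera: 10:30-10:45, 11:45-12:45, 13:15-15:00.
Mateo ∩ Xiulan ∩ Rina ∩ Vera ∩ Callum: 10:30-10:45, 12:30-12:45, 13:15-15:00.
The first common window of at least 60 minutes is 13:15-15:00, so the earliest start is 13:15.

13:15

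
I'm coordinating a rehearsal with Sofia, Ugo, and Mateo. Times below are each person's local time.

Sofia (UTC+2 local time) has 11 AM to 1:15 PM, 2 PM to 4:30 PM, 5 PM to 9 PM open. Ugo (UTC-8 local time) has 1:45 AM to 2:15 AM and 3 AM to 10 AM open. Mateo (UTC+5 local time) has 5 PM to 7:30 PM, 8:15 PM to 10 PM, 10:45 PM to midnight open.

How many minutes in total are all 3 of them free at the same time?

270

Sofia in UTC: 09:00-11:15, 12:00-14:30, 15:00-19:00 (subtract 2h to convert from UTC+2).
Ugo in UTC: 09:45-10:15, 11:00-18:00 (add 8h to convert from UTC-8).
Mateo in UTC: 12:00-14:30, 15:15-17:00, 17:45-19:00 (subtract 5h to convert from UTC+5).
Sofia ∩ Ugo: 09:45-10:15, 11:00-11:15, 12:00-14:30, 15:00-18:00.
Sofia ∩ Ugo ∩ Mateo: 12:00-14:30, 15:15-17:00, 17:45-18:00.
Summing the common windows: 150 + 105 + 15 = 270 minutes.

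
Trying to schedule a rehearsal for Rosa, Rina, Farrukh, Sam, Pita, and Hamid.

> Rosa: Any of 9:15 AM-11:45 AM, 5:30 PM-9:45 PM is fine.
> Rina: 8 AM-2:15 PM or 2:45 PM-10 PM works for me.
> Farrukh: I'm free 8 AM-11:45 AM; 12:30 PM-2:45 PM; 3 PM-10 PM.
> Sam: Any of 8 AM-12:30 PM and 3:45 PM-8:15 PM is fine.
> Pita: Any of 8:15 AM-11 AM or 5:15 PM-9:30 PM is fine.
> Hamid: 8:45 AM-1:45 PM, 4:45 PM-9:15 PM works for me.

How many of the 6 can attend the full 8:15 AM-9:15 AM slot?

Rina, Farrukh, Sam, and Pita can make the full 08:15-09:15 slot — that's 4.

4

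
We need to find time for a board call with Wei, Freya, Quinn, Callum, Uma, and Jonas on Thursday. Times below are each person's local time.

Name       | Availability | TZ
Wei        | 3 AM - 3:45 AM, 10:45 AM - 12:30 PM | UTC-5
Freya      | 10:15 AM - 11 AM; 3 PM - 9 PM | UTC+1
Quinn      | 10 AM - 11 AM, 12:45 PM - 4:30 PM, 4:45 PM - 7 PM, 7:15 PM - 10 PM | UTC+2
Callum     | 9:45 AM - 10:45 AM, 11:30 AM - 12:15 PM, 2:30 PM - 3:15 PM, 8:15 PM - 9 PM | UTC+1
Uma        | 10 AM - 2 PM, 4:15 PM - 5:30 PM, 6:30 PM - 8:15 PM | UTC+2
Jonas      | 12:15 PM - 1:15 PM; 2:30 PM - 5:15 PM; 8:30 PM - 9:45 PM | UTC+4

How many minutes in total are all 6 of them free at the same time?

0

Wei in UTC: 08:00-08:45, 15:45-17:30 (add 5h to convert from UTC-5).
Freya in UTC: 09:15-10:00, 14:00-20:00 (subtract 1h to convert from UTC+1).
Quinn in UTC: 08:00-09:00, 10:45-14:30, 14:45-17:00, 17:15-20:00 (subtract 2h to convert from UTC+2).
Callum in UTC: 08:45-09:45, 10:30-11:15, 13:30-14:15, 19:15-20:00 (subtract 1h to convert from UTC+1).
Uma in UTC: 08:00-12:00, 14:15-15:30, 16:30-18:15 (subtract 2h to convert from UTC+2).
Jonas in UTC: 08:15-09:15, 10:30-13:15, 16:30-17:45 (subtract 4h to convert from UTC+4).
Wei ∩ Freya: 15:45-17:30.
Wei ∩ Freya ∩ Quinn: 15:45-17:00, 17:15-17:30.
Wei ∩ Freya ∩ Quinn ∩ Callum: ∅.
Wei ∩ Freya ∩ Quinn ∩ Callum ∩ Uma: ∅.
Wei ∩ Freya ∩ Quinn ∩ Callum ∩ Uma ∩ Jonas: ∅.
There is no time when everyone is free.
There is no common window, so the total is 0 minutes.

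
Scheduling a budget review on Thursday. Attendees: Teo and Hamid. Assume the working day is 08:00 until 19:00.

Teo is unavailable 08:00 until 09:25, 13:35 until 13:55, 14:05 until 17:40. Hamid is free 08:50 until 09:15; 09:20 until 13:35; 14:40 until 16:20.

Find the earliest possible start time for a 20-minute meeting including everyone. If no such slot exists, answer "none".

09:25

Teo free: 09:25-13:35, 13:55-14:05, 17:40-19:00 (invert busy blocks within the working day).
Hamid free: 08:50-09:15, 09:20-13:35, 14:40-16:20.
Teo ∩ Hamid: 09:25-13:35.
The first common window of at least 20 minutes is 09:25-13:35, so the earliest start is 09:25.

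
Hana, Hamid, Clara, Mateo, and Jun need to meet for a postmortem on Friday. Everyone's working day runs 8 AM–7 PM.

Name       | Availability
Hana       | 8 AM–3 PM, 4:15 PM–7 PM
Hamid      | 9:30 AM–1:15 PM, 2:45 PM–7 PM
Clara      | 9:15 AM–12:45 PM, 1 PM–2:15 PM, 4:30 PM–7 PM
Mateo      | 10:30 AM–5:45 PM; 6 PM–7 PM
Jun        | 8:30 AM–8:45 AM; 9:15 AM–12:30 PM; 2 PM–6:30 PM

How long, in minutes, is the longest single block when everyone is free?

Hana ∩ Hamid: 09:30-13:15, 14:45-15:00, 16:15-19:00.
Hana ∩ Hamid ∩ Clara: 09:30-12:45, 13:00-13:15, 16:30-19:00.
Hana ∩ Hamid ∩ Clara ∩ Mateo: 10:30-12:45, 13:00-13:15, 16:30-17:45, 18:00-19:00.
Hana ∩ Hamid ∩ Clara ∩ Mateo ∩ Jun: 10:30-12:30, 16:30-17:45, 18:00-18:30.
So the common availability across everyone is 10:30-12:30, 16:30-17:45, 18:00-18:30.
The longest is 10:30-12:30 at 120 minutes.

120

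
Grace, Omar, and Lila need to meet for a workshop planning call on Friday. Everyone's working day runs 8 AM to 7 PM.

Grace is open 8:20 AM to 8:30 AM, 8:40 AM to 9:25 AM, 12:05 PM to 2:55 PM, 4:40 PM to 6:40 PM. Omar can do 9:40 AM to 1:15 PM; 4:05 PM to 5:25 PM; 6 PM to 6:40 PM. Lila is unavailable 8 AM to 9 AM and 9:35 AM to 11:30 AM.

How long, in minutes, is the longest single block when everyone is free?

70

Grace free: 08:20-08:30, 08:40-09:25, 12:05-14:55, 16:40-18:40.
Omar free: 09:40-13:15, 16:05-17:25, 18:00-18:40.
Lila free: 09:00-09:35, 11:30-19:00 (invert busy blocks within the working day).
Grace ∩ Omar: 12:05-13:15, 16:40-17:25, 18:00-18:40.
Grace ∩ Omar ∩ Lila: 12:05-13:15, 16:40-17:25, 18:00-18:40.
Those are the intersection windows.
The longest is 12:05-13:15 at 70 minutes.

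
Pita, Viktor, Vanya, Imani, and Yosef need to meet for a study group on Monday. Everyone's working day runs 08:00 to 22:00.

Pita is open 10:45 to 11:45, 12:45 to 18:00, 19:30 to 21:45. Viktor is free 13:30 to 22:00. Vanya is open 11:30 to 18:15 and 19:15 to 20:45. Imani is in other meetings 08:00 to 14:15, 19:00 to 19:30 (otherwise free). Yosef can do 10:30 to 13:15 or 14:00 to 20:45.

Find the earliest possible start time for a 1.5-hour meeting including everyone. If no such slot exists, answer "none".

Pita free: 10:45-11:45, 12:45-18:00, 19:30-21:45.
Viktor free: 13:30-22:00.
Vanya free: 11:30-18:15, 19:15-20:45.
Imani free: 14:15-19:00, 19:30-22:00 (invert busy blocks within the working day).
Yosef free: 10:30-13:15, 14:00-20:45.
Pita ∩ Viktor: 13:30-18:00, 19:30-21:45.
Pita ∩ Viktor ∩ Vanya: 13:30-18:00, 19:30-20:45.
Pita ∩ Viktor ∩ Vanya ∩ Imani: 14:15-18:00, 19:30-20:45.
Pita ∩ Viktor ∩ Vanya ∩ Imani ∩ Yosef: 14:15-18:00, 19:30-20:45.
The first common window of at least 90 minutes is 14:15-18:00, so the earliest start is 14:15.

14:15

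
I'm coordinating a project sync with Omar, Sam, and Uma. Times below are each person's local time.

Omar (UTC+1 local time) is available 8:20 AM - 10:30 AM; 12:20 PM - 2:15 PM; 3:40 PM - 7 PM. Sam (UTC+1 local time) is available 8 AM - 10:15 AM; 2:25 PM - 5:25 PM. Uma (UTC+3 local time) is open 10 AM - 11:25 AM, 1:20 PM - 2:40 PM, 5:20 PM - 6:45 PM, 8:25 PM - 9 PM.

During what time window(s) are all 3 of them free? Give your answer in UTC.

Omar in UTC: 07:20-09:30, 11:20-13:15, 14:40-18:00 (subtract 1h to convert from UTC+1).
Sam in UTC: 07:00-09:15, 13:25-16:25 (subtract 1h to convert from UTC+1).
Uma in UTC: 07:00-08:25, 10:20-11:40, 14:20-15:45, 17:25-18:00 (subtract 3h to convert from UTC+3).
Omar ∩ Sam: 07:20-09:15, 14:40-16:25.
Omar ∩ Sam ∩ Uma: 07:20-08:25, 14:40-15:45.

07:20-08:25, 14:40-15:45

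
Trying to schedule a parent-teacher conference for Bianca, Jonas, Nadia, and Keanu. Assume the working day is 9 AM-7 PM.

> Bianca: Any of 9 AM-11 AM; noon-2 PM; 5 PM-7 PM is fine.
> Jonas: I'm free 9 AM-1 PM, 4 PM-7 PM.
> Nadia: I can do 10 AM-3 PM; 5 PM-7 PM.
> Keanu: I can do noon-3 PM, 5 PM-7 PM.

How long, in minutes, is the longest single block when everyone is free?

120

Bianca ∩ Jonas: 09:00-11:00, 12:00-13:00, 17:00-19:00.
Bianca ∩ Jonas ∩ Nadia: 10:00-11:00, 12:00-13:00, 17:00-19:00.
Bianca ∩ Jonas ∩ Nadia ∩ Keanu: 12:00-13:00, 17:00-19:00.
The longest is 17:00-19:00 at 120 minutes.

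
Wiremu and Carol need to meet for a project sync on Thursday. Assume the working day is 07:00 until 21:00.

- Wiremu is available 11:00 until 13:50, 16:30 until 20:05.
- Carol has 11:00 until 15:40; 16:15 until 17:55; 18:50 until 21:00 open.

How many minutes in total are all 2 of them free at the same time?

330

Wiremu ∩ Carol: 11:00-13:50, 16:30-17:55, 18:50-20:05.
Summing the common windows: 170 + 85 + 75 = 330 minutes.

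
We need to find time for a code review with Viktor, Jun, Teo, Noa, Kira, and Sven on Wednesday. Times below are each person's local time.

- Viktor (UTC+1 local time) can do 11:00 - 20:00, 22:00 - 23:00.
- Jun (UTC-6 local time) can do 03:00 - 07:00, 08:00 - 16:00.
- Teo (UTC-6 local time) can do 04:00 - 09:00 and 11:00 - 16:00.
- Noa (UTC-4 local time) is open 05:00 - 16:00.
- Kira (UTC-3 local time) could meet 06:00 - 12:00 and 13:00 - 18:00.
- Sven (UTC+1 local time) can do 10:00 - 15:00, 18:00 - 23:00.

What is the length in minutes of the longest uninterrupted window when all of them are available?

180

Viktor in UTC: 10:00-19:00, 21:00-22:00 (subtract 1h to convert from UTC+1).
Jun in UTC: 09:00-13:00, 14:00-22:00 (add 6h to convert from UTC-6).
Teo in UTC: 10:00-15:00, 17:00-22:00 (add 6h to convert from UTC-6).
Noa in UTC: 09:00-20:00 (add 4h to convert from UTC-4).
Kira in UTC: 09:00-15:00, 16:00-21:00 (add 3h to convert from UTC-3).
Sven in UTC: 09:00-14:00, 17:00-22:00 (subtract 1h to convert from UTC+1).
Viktor ∩ Jun: 10:00-13:00, 14:00-19:00, 21:00-22:00.
Viktor ∩ Jun ∩ Teo: 10:00-13:00, 14:00-15:00, 17:00-19:00, 21:00-22:00.
Viktor ∩ Jun ∩ Teo ∩ Noa: 10:00-13:00, 14:00-15:00, 17:00-19:00.
Viktor ∩ Jun ∩ Teo ∩ Noa ∩ Kira: 10:00-13:00, 14:00-15:00, 17:00-19:00.
Viktor ∩ Jun ∩ Teo ∩ Noa ∩ Kira ∩ Sven: 10:00-13:00, 17:00-19:00.
Those are the intersection windows.
The longest is 10:00-13:00 at 180 minutes.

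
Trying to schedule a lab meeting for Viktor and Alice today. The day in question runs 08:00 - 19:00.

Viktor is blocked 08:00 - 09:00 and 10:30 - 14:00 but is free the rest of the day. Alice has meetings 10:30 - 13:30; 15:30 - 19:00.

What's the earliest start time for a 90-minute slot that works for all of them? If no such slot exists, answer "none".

09:00

Viktor free: 09:00-10:30, 14:00-19:00 (invert busy blocks within the working day).
Alice free: 08:00-10:30, 13:30-15:30 (invert busy blocks within the working day).
Viktor ∩ Alice: 09:00-10:30, 14:00-15:30.
The first common window of at least 90 minutes is 09:00-10:30, so the earliest start is 09:00.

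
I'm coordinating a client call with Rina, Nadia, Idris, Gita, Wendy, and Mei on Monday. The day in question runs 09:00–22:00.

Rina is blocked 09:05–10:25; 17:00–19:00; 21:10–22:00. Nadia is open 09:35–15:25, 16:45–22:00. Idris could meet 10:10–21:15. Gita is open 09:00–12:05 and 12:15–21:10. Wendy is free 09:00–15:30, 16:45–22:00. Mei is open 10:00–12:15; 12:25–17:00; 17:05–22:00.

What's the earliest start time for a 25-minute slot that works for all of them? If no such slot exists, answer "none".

10:25

Rina free: 09:00-09:05, 10:25-17:00, 19:00-21:10 (invert busy blocks within the working day).
Nadia free: 09:35-15:25, 16:45-22:00.
Idris free: 10:10-21:15.
Gita free: 09:00-12:05, 12:15-21:10.
Wendy free: 09:00-15:30, 16:45-22:00.
Mei free: 10:00-12:15, 12:25-17:00, 17:05-22:00.
Rina ∩ Nadia: 10:25-15:25, 16:45-17:00, 19:00-21:10.
Rina ∩ Nadia ∩ Idris: 10:25-15:25, 16:45-17:00, 19:00-21:10.
Rina ∩ Nadia ∩ Idris ∩ Gita: 10:25-12:05, 12:15-15:25, 16:45-17:00, 19:00-21:10.
Rina ∩ Nadia ∩ Idris ∩ Gita ∩ Wendy: 10:25-12:05, 12:15-15:25, 16:45-17:00, 19:00-21:10.
Rina ∩ Nadia ∩ Idris ∩ Gita ∩ Wendy ∩ Mei: 10:25-12:05, 12:25-15:25, 16:45-17:00, 19:00-21:10.
So the common availability across everyone is 10:25-12:05, 12:25-15:25, 16:45-17:00, 19:00-21:10.
The first common window of at least 25 minutes is 10:25-12:05, so the earliest start is 10:25.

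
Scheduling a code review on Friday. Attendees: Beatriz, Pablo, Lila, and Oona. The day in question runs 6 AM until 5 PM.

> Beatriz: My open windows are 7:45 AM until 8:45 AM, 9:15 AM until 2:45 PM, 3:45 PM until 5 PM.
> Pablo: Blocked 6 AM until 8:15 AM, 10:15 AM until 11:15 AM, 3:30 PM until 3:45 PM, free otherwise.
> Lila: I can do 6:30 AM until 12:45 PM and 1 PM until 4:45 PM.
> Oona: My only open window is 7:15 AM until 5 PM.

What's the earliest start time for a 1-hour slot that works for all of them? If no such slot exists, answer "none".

09:15

Beatriz free: 07:45-08:45, 09:15-14:45, 15:45-17:00.
Pablo free: 08:15-10:15, 11:15-15:30, 15:45-17:00 (invert busy blocks within the working day).
Lila free: 06:30-12:45, 13:00-16:45.
Oona free: 07:15-17:00.
Beatriz ∩ Pablo: 08:15-08:45, 09:15-10:15, 11:15-14:45, 15:45-17:00.
Beatriz ∩ Pablo ∩ Lila: 08:15-08:45, 09:15-10:15, 11:15-12:45, 13:00-14:45, 15:45-16:45.
Beatriz ∩ Pablo ∩ Lila ∩ Oona: 08:15-08:45, 09:15-10:15, 11:15-12:45, 13:00-14:45, 15:45-16:45.
The first common window of at least 60 minutes is 09:15-10:15, so the earliest start is 09:15.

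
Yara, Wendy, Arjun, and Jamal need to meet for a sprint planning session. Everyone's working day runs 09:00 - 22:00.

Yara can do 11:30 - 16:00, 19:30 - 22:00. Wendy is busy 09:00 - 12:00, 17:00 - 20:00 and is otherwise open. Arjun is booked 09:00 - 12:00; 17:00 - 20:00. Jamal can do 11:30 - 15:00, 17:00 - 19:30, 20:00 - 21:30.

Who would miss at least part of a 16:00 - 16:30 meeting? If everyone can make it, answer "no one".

Jamal, Yara

Yara free: 11:30-16:00, 19:30-22:00.
Wendy free: 12:00-17:00, 20:00-22:00 (invert busy blocks within the working day).
Arjun free: 12:00-17:00, 20:00-22:00 (invert busy blocks within the working day).
Jamal free: 11:30-15:00, 17:00-19:30, 20:00-21:30.
Yara: not fully free for 16:00-16:30. Wendy: free for 16:00-16:30. Arjun: free for 16:00-16:30. Jamal: not fully free for 16:00-16:30.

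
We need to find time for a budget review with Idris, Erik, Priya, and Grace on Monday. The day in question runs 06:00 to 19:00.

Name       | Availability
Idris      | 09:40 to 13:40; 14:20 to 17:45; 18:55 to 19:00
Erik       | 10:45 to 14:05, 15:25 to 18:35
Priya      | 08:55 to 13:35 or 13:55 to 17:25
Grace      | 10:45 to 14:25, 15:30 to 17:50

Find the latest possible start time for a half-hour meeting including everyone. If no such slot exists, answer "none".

Idris ∩ Erik: 10:45-13:40, 15:25-17:45.
Idris ∩ Erik ∩ Priya: 10:45-13:35, 15:25-17:25.
Idris ∩ Erik ∩ Priya ∩ Grace: 10:45-13:35, 15:30-17:25.
The last common window of at least 30 minutes is 15:30-17:25; a 30-minute meeting can start as late as 16:55 and still end by 17:25.

16:55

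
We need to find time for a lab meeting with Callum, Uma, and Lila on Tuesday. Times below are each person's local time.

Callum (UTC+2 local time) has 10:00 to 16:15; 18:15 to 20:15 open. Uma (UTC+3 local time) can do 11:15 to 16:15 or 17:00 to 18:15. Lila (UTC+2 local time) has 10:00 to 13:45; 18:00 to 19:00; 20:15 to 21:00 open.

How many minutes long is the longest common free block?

210

Callum in UTC: 08:00-14:15, 16:15-18:15 (subtract 2h to convert from UTC+2).
Uma in UTC: 08:15-13:15, 14:00-15:15 (subtract 3h to convert from UTC+3).
Lila in UTC: 08:00-11:45, 16:00-17:00, 18:15-19:00 (subtract 2h to convert from UTC+2).
Callum ∩ Uma: 08:15-13:15, 14:00-14:15.
Callum ∩ Uma ∩ Lila: 08:15-11:45.
Those are the intersection windows.
The longest is 08:15-11:45 at 210 minutes.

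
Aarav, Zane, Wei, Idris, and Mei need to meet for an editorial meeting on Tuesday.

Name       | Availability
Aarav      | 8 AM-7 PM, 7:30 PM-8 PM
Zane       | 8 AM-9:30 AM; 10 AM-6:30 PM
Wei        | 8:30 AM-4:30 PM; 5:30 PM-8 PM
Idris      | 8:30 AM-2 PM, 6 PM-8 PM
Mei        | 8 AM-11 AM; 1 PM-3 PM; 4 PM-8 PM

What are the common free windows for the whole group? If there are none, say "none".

Aarav ∩ Zane: 08:00-09:30, 10:00-18:30.
Aarav ∩ Zane ∩ Wei: 08:30-09:30, 10:00-16:30, 17:30-18:30.
Aarav ∩ Zane ∩ Wei ∩ Idris: 08:30-09:30, 10:00-14:00, 18:00-18:30.
Aarav ∩ Zane ∩ Wei ∩ Idris ∩ Mei: 08:30-09:30, 10:00-11:00, 13:00-14:00, 18:00-18:30.

08:30-09:30, 10:00-11:00, 13:00-14:00, 18:00-18:30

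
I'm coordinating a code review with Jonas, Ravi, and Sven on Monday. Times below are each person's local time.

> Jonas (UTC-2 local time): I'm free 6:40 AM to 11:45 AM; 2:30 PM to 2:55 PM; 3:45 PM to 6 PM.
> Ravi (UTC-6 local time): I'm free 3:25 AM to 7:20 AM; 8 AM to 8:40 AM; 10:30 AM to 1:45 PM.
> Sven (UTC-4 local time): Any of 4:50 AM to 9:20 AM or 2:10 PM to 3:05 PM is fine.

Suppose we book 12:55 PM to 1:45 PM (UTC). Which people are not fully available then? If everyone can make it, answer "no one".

Jonas in UTC: 08:40-13:45, 16:30-16:55, 17:45-20:00 (add 2h to convert from UTC-2).
Ravi in UTC: 09:25-13:20, 14:00-14:40, 16:30-19:45 (add 6h to convert from UTC-6).
Sven in UTC: 08:50-13:20, 18:10-19:05 (add 4h to convert from UTC-4).
Jonas: free for 12:55-13:45. Ravi: not fully free for 12:55-13:45. Sven: not fully free for 12:55-13:45.

Ravi, Sven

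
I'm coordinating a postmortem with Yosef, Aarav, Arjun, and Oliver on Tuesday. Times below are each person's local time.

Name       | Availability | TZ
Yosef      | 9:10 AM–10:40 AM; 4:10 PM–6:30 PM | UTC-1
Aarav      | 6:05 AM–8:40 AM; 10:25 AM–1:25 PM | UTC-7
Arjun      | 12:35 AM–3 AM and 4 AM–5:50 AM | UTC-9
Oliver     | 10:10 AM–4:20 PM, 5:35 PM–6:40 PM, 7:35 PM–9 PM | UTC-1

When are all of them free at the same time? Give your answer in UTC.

none

Yosef in UTC: 10:10-11:40, 17:10-19:30 (add 1h to convert from UTC-1).
Aarav in UTC: 13:05-15:40, 17:25-20:25 (add 7h to convert from UTC-7).
Arjun in UTC: 09:35-12:00, 13:00-14:50 (add 9h to convert from UTC-9).
Oliver in UTC: 11:10-17:20, 18:35-19:40, 20:35-22:00 (add 1h to convert from UTC-1).
Yosef ∩ Aarav: 17:25-19:30.
Yosef ∩ Aarav ∩ Arjun: ∅.
Yosef ∩ Aarav ∩ Arjun ∩ Oliver: ∅.
There is no time when everyone is free.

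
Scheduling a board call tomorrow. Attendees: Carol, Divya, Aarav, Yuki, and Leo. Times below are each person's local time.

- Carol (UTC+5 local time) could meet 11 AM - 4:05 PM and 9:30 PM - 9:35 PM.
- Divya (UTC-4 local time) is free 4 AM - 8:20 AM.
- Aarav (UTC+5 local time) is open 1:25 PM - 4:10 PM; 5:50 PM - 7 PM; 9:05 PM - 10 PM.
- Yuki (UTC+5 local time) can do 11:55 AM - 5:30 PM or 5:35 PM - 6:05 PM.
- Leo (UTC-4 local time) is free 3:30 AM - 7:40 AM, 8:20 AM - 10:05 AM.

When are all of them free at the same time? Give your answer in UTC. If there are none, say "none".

08:25-11:05

Carol in UTC: 06:00-11:05, 16:30-16:35 (subtract 5h to convert from UTC+5).
Divya in UTC: 08:00-12:20 (add 4h to convert from UTC-4).
Aarav in UTC: 08:25-11:10, 12:50-14:00, 16:05-17:00 (subtract 5h to convert from UTC+5).
Yuki in UTC: 06:55-12:30, 12:35-13:05 (subtract 5h to convert from UTC+5).
Leo in UTC: 07:30-11:40, 12:20-14:05 (add 4h to convert from UTC-4).
Carol ∩ Divya: 08:00-11:05.
Carol ∩ Divya ∩ Aarav: 08:25-11:05.
Carol ∩ Divya ∩ Aarav ∩ Yuki: 08:25-11:05.
Carol ∩ Divya ∩ Aarav ∩ Yuki ∩ Leo: 08:25-11:05.
So the common availability across everyone is 08:25-11:05.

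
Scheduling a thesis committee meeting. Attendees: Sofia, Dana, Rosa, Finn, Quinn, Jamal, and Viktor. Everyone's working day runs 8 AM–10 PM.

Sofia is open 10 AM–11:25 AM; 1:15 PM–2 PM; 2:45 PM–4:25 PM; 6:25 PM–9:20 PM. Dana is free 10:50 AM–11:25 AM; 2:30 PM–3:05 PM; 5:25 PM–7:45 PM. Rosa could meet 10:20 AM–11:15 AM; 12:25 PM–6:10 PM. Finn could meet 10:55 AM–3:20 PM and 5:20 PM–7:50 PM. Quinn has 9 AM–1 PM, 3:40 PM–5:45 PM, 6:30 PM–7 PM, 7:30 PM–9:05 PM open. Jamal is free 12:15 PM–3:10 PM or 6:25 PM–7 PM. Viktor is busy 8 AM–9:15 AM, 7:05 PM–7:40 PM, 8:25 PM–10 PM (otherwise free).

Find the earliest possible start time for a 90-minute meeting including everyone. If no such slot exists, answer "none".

none

Sofia free: 10:00-11:25, 13:15-14:00, 14:45-16:25, 18:25-21:20.
Dana free: 10:50-11:25, 14:30-15:05, 17:25-19:45.
Rosa free: 10:20-11:15, 12:25-18:10.
Finn free: 10:55-15:20, 17:20-19:50.
Quinn free: 09:00-13:00, 15:40-17:45, 18:30-19:00, 19:30-21:05.
Jamal free: 12:15-15:10, 18:25-19:00.
Viktor free: 09:15-19:05, 19:40-20:25 (invert busy blocks within the working day).
Sofia ∩ Dana: 10:50-11:25, 14:45-15:05, 18:25-19:45.
Sofia ∩ Dana ∩ Rosa: 10:50-11:15, 14:45-15:05.
Sofia ∩ Dana ∩ Rosa ∩ Finn: 10:55-11:15, 14:45-15:05.
Sofia ∩ Dana ∩ Rosa ∩ Finn ∩ Quinn: 10:55-11:15.
Sofia ∩ Dana ∩ Rosa ∩ Finn ∩ Quinn ∩ Jamal: ∅.
Sofia ∩ Dana ∩ Rosa ∩ Finn ∩ Quinn ∩ Jamal ∩ Viktor: ∅.
There is no time when everyone is free.
No common window is at least 90 minutes long.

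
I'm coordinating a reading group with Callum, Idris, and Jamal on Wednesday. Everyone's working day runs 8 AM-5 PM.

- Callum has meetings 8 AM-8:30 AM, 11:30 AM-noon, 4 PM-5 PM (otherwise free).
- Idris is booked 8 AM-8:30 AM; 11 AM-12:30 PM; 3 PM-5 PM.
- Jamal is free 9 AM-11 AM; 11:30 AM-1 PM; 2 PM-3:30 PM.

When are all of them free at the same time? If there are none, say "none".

Callum free: 08:30-11:30, 12:00-16:00 (invert busy blocks within the working day).
Idris free: 08:30-11:00, 12:30-15:00 (invert busy blocks within the working day).
Jamal free: 09:00-11:00, 11:30-13:00, 14:00-15:30.
Callum ∩ Idris: 08:30-11:00, 12:30-15:00.
Callum ∩ Idris ∩ Jamal: 09:00-11:00, 12:30-13:00, 14:00-15:00.

09:00-11:00, 12:30-13:00, 14:00-15:00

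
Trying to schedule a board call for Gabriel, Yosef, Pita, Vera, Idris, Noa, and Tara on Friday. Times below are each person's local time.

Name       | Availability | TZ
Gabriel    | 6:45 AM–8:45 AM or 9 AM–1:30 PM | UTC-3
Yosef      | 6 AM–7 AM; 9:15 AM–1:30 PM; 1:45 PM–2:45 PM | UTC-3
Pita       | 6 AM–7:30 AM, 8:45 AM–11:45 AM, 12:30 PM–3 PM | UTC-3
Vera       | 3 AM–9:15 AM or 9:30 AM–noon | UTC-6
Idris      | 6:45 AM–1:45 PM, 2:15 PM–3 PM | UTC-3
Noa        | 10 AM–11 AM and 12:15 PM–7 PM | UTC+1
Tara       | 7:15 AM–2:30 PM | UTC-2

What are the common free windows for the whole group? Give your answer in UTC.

Gabriel in UTC: 09:45-11:45, 12:00-16:30 (add 3h to convert from UTC-3).
Yosef in UTC: 09:00-10:00, 12:15-16:30, 16:45-17:45 (add 3h to convert from UTC-3).
Pita in UTC: 09:00-10:30, 11:45-14:45, 15:30-18:00 (add 3h to convert from UTC-3).
Vera in UTC: 09:00-15:15, 15:30-18:00 (add 6h to convert from UTC-6).
Idris in UTC: 09:45-16:45, 17:15-18:00 (add 3h to convert from UTC-3).
Noa in UTC: 09:00-10:00, 11:15-18:00 (subtract 1h to convert from UTC+1).
Tara in UTC: 09:15-16:30 (add 2h to convert from UTC-2).
Gabriel ∩ Yosef: 09:45-10:00, 12:15-16:30.
Gabriel ∩ Yosef ∩ Pita: 09:45-10:00, 12:15-14:45, 15:30-16:30.
Gabriel ∩ Yosef ∩ Pita ∩ Vera: 09:45-10:00, 12:15-14:45, 15:30-16:30.
Gabriel ∩ Yosef ∩ Pita ∩ Vera ∩ Idris: 09:45-10:00, 12:15-14:45, 15:30-16:30.
Gabriel ∩ Yosef ∩ Pita ∩ Vera ∩ Idris ∩ Noa: 09:45-10:00, 12:15-14:45, 15:30-16:30.
Gabriel ∩ Yosef ∩ Pita ∩ Vera ∩ Idris ∩ Noa ∩ Tara: 09:45-10:00, 12:15-14:45, 15:30-16:30.

09:45-10:00, 12:15-14:45, 15:30-16:30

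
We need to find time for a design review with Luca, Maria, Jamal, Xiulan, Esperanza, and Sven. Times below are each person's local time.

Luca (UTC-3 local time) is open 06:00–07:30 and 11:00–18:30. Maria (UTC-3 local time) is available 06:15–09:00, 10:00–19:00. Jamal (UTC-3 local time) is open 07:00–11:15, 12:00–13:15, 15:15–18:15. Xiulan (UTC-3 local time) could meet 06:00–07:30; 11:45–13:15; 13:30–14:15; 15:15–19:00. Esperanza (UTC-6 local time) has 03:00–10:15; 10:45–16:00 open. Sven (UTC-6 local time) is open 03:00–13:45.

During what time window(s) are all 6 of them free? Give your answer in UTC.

10:00-10:30, 15:00-16:15, 18:15-19:45

Luca in UTC: 09:00-10:30, 14:00-21:30 (add 3h to convert from UTC-3).
Maria in UTC: 09:15-12:00, 13:00-22:00 (add 3h to convert from UTC-3).
Jamal in UTC: 10:00-14:15, 15:00-16:15, 18:15-21:15 (add 3h to convert from UTC-3).
Xiulan in UTC: 09:00-10:30, 14:45-16:15, 16:30-17:15, 18:15-22:00 (add 3h to convert from UTC-3).
Esperanza in UTC: 09:00-16:15, 16:45-22:00 (add 6h to convert from UTC-6).
Sven in UTC: 09:00-19:45 (add 6h to convert from UTC-6).
Luca ∩ Maria: 09:15-10:30, 14:00-21:30.
Luca ∩ Maria ∩ Jamal: 10:00-10:30, 14:00-14:15, 15:00-16:15, 18:15-21:15.
Luca ∩ Maria ∩ Jamal ∩ Xiulan: 10:00-10:30, 15:00-16:15, 18:15-21:15.
Luca ∩ Maria ∩ Jamal ∩ Xiulan ∩ Esperanza: 10:00-10:30, 15:00-16:15, 18:15-21:15.
Luca ∩ Maria ∩ Jamal ∩ Xiulan ∩ Esperanza ∩ Sven: 10:00-10:30, 15:00-16:15, 18:15-19:45.
So the common availability across everyone is 10:00-10:30, 15:00-16:15, 18:15-19:45.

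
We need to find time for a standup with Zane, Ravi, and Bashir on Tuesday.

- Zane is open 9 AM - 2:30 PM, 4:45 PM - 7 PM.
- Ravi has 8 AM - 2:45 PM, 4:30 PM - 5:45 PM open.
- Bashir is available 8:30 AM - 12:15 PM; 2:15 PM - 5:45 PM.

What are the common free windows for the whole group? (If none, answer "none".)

09:00-12:15, 14:15-14:30, 16:45-17:45

Zane ∩ Ravi: 09:00-14:30, 16:45-17:45.
Zane ∩ Ravi ∩ Bashir: 09:00-12:15, 14:15-14:30, 16:45-17:45.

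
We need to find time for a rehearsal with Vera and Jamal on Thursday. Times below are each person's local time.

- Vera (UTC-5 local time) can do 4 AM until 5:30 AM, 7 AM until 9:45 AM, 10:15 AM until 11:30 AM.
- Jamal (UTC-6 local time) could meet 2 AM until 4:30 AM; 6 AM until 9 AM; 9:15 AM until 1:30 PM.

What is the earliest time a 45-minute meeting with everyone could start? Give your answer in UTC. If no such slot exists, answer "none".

09:00

Vera in UTC: 09:00-10:30, 12:00-14:45, 15:15-16:30 (add 5h to convert from UTC-5).
Jamal in UTC: 08:00-10:30, 12:00-15:00, 15:15-19:30 (add 6h to convert from UTC-6).
Vera ∩ Jamal: 09:00-10:30, 12:00-14:45, 15:15-16:30.
So the common availability across everyone is 09:00-10:30, 12:00-14:45, 15:15-16:30.
The first common window of at least 45 minutes is 09:00-10:30, so the earliest start is 09:00.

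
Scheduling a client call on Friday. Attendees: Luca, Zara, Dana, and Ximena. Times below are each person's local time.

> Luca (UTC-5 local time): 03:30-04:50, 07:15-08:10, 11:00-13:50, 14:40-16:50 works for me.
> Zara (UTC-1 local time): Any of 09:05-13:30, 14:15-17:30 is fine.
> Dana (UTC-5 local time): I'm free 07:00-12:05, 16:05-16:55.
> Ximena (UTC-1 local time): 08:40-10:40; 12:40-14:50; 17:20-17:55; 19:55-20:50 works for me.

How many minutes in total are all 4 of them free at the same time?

0

Luca in UTC: 08:30-09:50, 12:15-13:10, 16:00-18:50, 19:40-21:50 (add 5h to convert from UTC-5).
Zara in UTC: 10:05-14:30, 15:15-18:30 (add 1h to convert from UTC-1).
Dana in UTC: 12:00-17:05, 21:05-21:55 (add 5h to convert from UTC-5).
Ximena in UTC: 09:40-11:40, 13:40-15:50, 18:20-18:55, 20:55-21:50 (add 1h to convert from UTC-1).
Luca ∩ Zara: 12:15-13:10, 16:00-18:30.
Luca ∩ Zara ∩ Dana: 12:15-13:10, 16:00-17:05.
Luca ∩ Zara ∩ Dana ∩ Ximena: ∅.
There is no time when everyone is free.
There is no common window, so the total is 0 minutes.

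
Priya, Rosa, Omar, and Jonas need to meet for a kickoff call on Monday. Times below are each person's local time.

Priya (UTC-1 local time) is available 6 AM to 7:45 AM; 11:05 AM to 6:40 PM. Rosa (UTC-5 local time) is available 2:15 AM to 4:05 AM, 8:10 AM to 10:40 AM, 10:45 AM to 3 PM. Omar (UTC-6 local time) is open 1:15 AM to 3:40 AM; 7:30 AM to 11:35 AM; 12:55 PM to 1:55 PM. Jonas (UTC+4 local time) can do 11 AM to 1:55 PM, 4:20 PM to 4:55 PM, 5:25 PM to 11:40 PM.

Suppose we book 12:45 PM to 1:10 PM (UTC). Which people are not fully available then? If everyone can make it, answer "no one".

Jonas, Omar, Rosa

Priya in UTC: 07:00-08:45, 12:05-19:40 (add 1h to convert from UTC-1).
Rosa in UTC: 07:15-09:05, 13:10-15:40, 15:45-20:00 (add 5h to convert from UTC-5).
Omar in UTC: 07:15-09:40, 13:30-17:35, 18:55-19:55 (add 6h to convert from UTC-6).
Jonas in UTC: 07:00-09:55, 12:20-12:55, 13:25-19:40 (subtract 4h to convert from UTC+4).
Priya: free for 12:45-13:10. Rosa: not fully free for 12:45-13:10. Omar: not fully free for 12:45-13:10. Jonas: not fully free for 12:45-13:10.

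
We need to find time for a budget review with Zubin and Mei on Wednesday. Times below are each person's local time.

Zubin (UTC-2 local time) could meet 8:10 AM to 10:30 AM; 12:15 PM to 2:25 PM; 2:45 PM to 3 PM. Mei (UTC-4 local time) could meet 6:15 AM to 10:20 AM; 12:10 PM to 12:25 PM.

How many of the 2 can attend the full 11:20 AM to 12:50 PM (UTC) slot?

1

Zubin in UTC: 10:10-12:30, 14:15-16:25, 16:45-17:00 (add 2h to convert from UTC-2).
Mei in UTC: 10:15-14:20, 16:10-16:25 (add 4h to convert from UTC-4).
Mei can make the full 11:20-12:50 slot — that's 1.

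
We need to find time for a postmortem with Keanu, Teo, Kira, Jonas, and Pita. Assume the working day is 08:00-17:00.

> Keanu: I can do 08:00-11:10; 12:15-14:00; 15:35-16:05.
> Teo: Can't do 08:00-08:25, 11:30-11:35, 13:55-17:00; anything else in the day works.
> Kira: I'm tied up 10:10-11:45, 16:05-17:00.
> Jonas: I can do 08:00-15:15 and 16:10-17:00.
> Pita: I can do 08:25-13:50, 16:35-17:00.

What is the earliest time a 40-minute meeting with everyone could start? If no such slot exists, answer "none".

Keanu free: 08:00-11:10, 12:15-14:00, 15:35-16:05.
Teo free: 08:25-11:30, 11:35-13:55 (invert busy blocks within the working day).
Kira free: 08:00-10:10, 11:45-16:05 (invert busy blocks within the working day).
Jonas free: 08:00-15:15, 16:10-17:00.
Pita free: 08:25-13:50, 16:35-17:00.
Keanu ∩ Teo: 08:25-11:10, 12:15-13:55.
Keanu ∩ Teo ∩ Kira: 08:25-10:10, 12:15-13:55.
Keanu ∩ Teo ∩ Kira ∩ Jonas: 08:25-10:10, 12:15-13:55.
Keanu ∩ Teo ∩ Kira ∩ Jonas ∩ Pita: 08:25-10:10, 12:15-13:50.
The first common window of at least 40 minutes is 08:25-10:10, so the earliest start is 08:25.

08:25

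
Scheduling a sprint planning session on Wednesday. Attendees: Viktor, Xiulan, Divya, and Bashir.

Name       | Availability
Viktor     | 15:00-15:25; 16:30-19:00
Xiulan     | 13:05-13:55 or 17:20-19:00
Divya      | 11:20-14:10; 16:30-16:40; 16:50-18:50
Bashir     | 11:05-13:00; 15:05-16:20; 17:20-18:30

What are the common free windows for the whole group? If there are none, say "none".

Viktor ∩ Xiulan: 17:20-19:00.
Viktor ∩ Xiulan ∩ Divya: 17:20-18:50.
Viktor ∩ Xiulan ∩ Divya ∩ Bashir: 17:20-18:30.

17:20-18:30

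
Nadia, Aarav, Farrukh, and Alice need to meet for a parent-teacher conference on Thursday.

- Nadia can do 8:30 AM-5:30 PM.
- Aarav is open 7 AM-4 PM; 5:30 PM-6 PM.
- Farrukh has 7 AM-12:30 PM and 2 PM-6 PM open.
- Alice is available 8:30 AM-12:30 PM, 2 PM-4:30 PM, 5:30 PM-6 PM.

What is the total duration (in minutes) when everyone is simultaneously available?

Nadia ∩ Aarav: 08:30-16:00.
Nadia ∩ Aarav ∩ Farrukh: 08:30-12:30, 14:00-16:00.
Nadia ∩ Aarav ∩ Farrukh ∩ Alice: 08:30-12:30, 14:00-16:00.
Those are the intersection windows.
Summing the common windows: 240 + 120 = 360 minutes.

360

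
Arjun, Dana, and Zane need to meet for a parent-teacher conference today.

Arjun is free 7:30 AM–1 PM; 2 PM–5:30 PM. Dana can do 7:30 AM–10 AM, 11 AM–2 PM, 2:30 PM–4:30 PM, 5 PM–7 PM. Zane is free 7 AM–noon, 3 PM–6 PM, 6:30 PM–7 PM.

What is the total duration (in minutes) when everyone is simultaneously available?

Arjun ∩ Dana: 07:30-10:00, 11:00-13:00, 14:30-16:30, 17:00-17:30.
Arjun ∩ Dana ∩ Zane: 07:30-10:00, 11:00-12:00, 15:00-16:30, 17:00-17:30.
Summing the common windows: 150 + 60 + 90 + 30 = 330 minutes.

330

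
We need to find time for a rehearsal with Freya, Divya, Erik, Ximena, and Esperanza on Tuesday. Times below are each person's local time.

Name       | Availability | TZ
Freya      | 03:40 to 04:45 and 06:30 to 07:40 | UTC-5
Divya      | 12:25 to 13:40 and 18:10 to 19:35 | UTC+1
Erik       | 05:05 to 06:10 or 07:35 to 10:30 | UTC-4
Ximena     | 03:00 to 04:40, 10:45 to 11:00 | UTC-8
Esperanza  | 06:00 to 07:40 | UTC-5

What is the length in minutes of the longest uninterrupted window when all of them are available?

65

Freya in UTC: 08:40-09:45, 11:30-12:40 (add 5h to convert from UTC-5).
Divya in UTC: 11:25-12:40, 17:10-18:35 (subtract 1h to convert from UTC+1).
Erik in UTC: 09:05-10:10, 11:35-14:30 (add 4h to convert from UTC-4).
Ximena in UTC: 11:00-12:40, 18:45-19:00 (add 8h to convert from UTC-8).
Esperanza in UTC: 11:00-12:40 (add 5h to convert from UTC-5).
Freya ∩ Divya: 11:30-12:40.
Freya ∩ Divya ∩ Erik: 11:35-12:40.
Freya ∩ Divya ∩ Erik ∩ Ximena: 11:35-12:40.
Freya ∩ Divya ∩ Erik ∩ Ximena ∩ Esperanza: 11:35-12:40.
So the common availability across everyone is 11:35-12:40.
The longest is 11:35-12:40 at 65 minutes.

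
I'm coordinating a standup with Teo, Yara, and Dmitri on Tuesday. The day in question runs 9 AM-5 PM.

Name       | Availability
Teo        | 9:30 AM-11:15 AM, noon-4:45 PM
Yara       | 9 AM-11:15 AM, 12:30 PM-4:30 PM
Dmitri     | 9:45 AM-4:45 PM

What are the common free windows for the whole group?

09:45-11:15, 12:30-16:30

Teo ∩ Yara: 09:30-11:15, 12:30-16:30.
Teo ∩ Yara ∩ Dmitri: 09:45-11:15, 12:30-16:30.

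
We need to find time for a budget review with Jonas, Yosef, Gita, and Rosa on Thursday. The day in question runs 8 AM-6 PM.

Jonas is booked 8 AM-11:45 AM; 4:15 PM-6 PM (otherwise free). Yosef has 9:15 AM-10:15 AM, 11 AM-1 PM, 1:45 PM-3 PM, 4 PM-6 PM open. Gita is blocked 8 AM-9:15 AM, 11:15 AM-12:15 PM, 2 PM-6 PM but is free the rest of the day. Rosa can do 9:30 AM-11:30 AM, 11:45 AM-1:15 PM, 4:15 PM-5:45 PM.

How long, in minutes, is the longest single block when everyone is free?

Jonas free: 11:45-16:15 (invert busy blocks within the working day).
Yosef free: 09:15-10:15, 11:00-13:00, 13:45-15:00, 16:00-18:00.
Gita free: 09:15-11:15, 12:15-14:00 (invert busy blocks within the working day).
Rosa free: 09:30-11:30, 11:45-13:15, 16:15-17:45.
Jonas ∩ Yosef: 11:45-13:00, 13:45-15:00, 16:00-16:15.
Jonas ∩ Yosef ∩ Gita: 12:15-13:00, 13:45-14:00.
Jonas ∩ Yosef ∩ Gita ∩ Rosa: 12:15-13:00.
The longest is 12:15-13:00 at 45 minutes.

45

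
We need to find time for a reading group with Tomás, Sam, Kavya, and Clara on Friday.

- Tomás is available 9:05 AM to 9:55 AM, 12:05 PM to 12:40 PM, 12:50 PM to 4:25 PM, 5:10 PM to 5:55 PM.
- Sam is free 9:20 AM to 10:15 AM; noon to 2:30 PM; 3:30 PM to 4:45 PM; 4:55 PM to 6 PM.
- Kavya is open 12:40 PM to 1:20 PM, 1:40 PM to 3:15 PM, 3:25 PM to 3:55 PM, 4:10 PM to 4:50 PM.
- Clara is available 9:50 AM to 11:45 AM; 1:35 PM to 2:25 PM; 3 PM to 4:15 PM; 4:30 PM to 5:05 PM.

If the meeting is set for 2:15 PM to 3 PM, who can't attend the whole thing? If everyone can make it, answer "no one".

Tomás: free for 14:15-15:00. Sam: not fully free for 14:15-15:00. Kavya: free for 14:15-15:00. Clara: not fully free for 14:15-15:00.

Clara, Sam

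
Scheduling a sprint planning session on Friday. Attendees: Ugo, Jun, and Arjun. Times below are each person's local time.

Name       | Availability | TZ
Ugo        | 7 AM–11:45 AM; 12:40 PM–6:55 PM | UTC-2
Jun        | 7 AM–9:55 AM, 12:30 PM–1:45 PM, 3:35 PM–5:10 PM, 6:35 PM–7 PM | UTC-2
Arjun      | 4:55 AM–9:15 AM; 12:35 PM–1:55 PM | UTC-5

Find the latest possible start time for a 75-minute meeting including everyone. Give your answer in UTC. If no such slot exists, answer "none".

17:40

Ugo in UTC: 09:00-13:45, 14:40-20:55 (add 2h to convert from UTC-2).
Jun in UTC: 09:00-11:55, 14:30-15:45, 17:35-19:10, 20:35-21:00 (add 2h to convert from UTC-2).
Arjun in UTC: 09:55-14:15, 17:35-18:55 (add 5h to convert from UTC-5).
Ugo ∩ Jun: 09:00-11:55, 14:40-15:45, 17:35-19:10, 20:35-20:55.
Ugo ∩ Jun ∩ Arjun: 09:55-11:55, 17:35-18:55.
Those are the intersection windows.
The last common window of at least 75 minutes is 17:35-18:55; a 75-minute meeting can start as late as 17:40 and still end by 18:55.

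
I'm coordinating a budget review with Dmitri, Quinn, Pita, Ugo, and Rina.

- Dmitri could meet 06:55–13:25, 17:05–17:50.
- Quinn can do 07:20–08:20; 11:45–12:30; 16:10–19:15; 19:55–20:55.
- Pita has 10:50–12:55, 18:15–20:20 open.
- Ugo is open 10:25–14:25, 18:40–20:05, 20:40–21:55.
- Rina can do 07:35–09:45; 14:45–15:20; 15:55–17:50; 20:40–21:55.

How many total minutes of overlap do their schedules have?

Dmitri ∩ Quinn: 07:20-08:20, 11:45-12:30, 17:05-17:50.
Dmitri ∩ Quinn ∩ Pita: 11:45-12:30.
Dmitri ∩ Quinn ∩ Pita ∩ Ugo: 11:45-12:30.
Dmitri ∩ Quinn ∩ Pita ∩ Ugo ∩ Rina: ∅.
There is no time when everyone is free.
There is no common window, so the total is 0 minutes.

0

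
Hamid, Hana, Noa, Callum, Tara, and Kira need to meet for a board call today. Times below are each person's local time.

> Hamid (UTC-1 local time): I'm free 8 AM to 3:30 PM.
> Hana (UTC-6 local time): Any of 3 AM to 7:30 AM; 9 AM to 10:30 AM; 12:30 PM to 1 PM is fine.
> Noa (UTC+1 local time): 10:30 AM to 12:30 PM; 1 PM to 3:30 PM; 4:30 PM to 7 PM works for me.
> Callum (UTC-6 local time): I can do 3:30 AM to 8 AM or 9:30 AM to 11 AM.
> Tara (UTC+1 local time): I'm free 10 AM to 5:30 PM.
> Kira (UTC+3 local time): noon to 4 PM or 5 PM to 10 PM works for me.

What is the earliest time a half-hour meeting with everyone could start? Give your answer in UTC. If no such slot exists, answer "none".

Hamid in UTC: 09:00-16:30 (add 1h to convert from UTC-1).
Hana in UTC: 09:00-13:30, 15:00-16:30, 18:30-19:00 (add 6h to convert from UTC-6).
Noa in UTC: 09:30-11:30, 12:00-14:30, 15:30-18:00 (subtract 1h to convert from UTC+1).
Callum in UTC: 09:30-14:00, 15:30-17:00 (add 6h to convert from UTC-6).
Tara in UTC: 09:00-16:30 (subtract 1h to convert from UTC+1).
Kira in UTC: 09:00-13:00, 14:00-19:00 (subtract 3h to convert from UTC+3).
Hamid ∩ Hana: 09:00-13:30, 15:00-16:30.
Hamid ∩ Hana ∩ Noa: 09:30-11:30, 12:00-13:30, 15:30-16:30.
Hamid ∩ Hana ∩ Noa ∩ Callum: 09:30-11:30, 12:00-13:30, 15:30-16:30.
Hamid ∩ Hana ∩ Noa ∩ Callum ∩ Tara: 09:30-11:30, 12:00-13:30, 15:30-16:30.
Hamid ∩ Hana ∩ Noa ∩ Callum ∩ Tara ∩ Kira: 09:30-11:30, 12:00-13:00, 15:30-16:30.
Those are the intersection windows.
The first common window of at least 30 minutes is 09:30-11:30, so the earliest start is 09:30.

09:30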